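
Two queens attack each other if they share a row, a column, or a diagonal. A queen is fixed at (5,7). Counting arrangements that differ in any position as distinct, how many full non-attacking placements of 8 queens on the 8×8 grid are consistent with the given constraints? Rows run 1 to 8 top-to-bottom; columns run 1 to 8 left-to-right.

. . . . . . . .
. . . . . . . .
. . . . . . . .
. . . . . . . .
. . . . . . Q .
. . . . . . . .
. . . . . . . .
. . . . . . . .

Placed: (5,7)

Branch on row 1: col 1 → 1; col 2 → 0; col 4 → 3; col 5 → 3; col 6 → 0; col 8 → 1.
Sum: 1 + 0 + 3 + 3 + 0 + 1 = 8.

8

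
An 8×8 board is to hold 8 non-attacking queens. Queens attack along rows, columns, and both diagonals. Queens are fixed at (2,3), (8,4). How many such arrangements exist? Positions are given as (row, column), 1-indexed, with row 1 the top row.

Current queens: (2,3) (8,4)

6

Branch on row 1: col 1 → 0; col 5 → 1; col 6 → 2; col 7 → 2; col 8 → 1.
Sum: 0 + 1 + 2 + 2 + 1 = 6.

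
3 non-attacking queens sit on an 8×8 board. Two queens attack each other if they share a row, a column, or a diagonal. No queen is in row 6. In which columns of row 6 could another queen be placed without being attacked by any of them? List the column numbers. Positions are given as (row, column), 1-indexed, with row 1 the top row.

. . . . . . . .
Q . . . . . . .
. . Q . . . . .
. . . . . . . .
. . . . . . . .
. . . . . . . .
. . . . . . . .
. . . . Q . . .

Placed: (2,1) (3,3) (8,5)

columns 2, 4, 8

(2,1) attacks row 6 at column 1 and diagonals 5.
(3,3) attacks row 6 at column 3 and diagonals 6.
(8,5) attacks row 6 at column 5 and diagonals 3, 7.
Attacked columns: {1, 3, 5, 6, 7}. Safe: {2, 4, 8}.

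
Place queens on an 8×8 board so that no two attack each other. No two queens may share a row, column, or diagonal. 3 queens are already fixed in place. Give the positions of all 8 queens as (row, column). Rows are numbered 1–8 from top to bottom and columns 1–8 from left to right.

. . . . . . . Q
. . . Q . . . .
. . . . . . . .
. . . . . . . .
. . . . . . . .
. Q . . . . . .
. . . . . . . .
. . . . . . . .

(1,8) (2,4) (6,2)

Row 3: attacked by (1,8)→{6,8}; (2,4)→{3,4,5}; (6,2)→{2,5}. Safe: 1, 7. Place at column 1.
Row 4: attacked by (1,8)→{5,8}; (2,4)→{2,4,6}; (3,1)→{1,2}; (6,2)→{2,4}. Safe: 3, 7. Place at column 3.
Row 5: attacked by (1,8)→{4,8}; (2,4)→{1,4,7}; (3,1)→{1,3}; (4,3)→{2,3,4}; (6,2)→{1,2,3}. Safe: 5, 6. Place at column 6.
Row 7: attacked by (1,8)→{2,8}; (2,4)→{4}; (3,1)→{1,5}; (4,3)→{3,6}; (5,6)→{4,6,8}; (6,2)→{1,2,3}. Safe: 7. Place at column 7.
Row 8: attacked by (1,8)→{1,8}; (2,4)→{4}; (3,1)→{1,6}; (4,3)→{3,7}; (5,6)→{3,6}; (6,2)→{2,4}; (7,7)→{6,7,8}. Safe: 5. Place at column 5.
Columns [8, 4, 1, 3, 6, 2, 7, 5], r−c [-7, -2, 2, 1, -1, 4, 0, 3], r+c [9, 6, 4, 7, 11, 8, 14, 13] are all distinct, so no two queens attack.

(1,8) (2,4) (3,1) (4,3) (5,6) (6,2) (7,7) (8,5)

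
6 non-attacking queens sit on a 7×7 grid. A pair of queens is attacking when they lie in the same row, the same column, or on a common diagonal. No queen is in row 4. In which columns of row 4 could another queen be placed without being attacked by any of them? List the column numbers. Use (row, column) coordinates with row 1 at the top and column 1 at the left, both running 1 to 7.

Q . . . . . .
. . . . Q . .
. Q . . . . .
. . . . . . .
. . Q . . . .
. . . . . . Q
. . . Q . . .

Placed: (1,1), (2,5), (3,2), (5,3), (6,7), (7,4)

(1,1) attacks row 4 at column 1 and diagonals 4.
(2,5) attacks row 4 at column 5 and diagonals 3, 7.
(3,2) attacks row 4 at column 2 and diagonals 1, 3.
(5,3) attacks row 4 at column 3 and diagonals 2, 4.
(6,7) attacks row 4 at column 7 and diagonals 5.
(7,4) attacks row 4 at column 4 and diagonals 1, 7.
Attacked columns: {1, 2, 3, 4, 5, 7}. Safe: {6}.

columns 6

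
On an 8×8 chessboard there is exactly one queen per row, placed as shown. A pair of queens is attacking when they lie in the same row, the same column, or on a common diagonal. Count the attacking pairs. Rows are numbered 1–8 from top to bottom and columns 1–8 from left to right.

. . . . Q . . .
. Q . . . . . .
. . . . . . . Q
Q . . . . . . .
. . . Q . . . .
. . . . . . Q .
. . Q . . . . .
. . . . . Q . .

All columns are distinct and no two queens satisfy |Δrow| = |Δcol|, so no pair attacks.

0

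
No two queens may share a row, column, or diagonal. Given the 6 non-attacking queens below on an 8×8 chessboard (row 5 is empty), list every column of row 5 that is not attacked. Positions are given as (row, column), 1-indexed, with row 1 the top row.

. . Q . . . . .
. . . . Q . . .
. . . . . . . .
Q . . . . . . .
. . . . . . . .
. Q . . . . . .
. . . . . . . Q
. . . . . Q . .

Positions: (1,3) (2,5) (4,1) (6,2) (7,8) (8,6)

columns 4

(1,3) attacks row 5 at column 3 and diagonals 7.
(2,5) attacks row 5 at column 5 and diagonals 2, 8.
(4,1) attacks row 5 at column 1 and diagonals 2.
(6,2) attacks row 5 at column 2 and diagonals 1, 3.
(7,8) attacks row 5 at column 8 and diagonals 6.
(8,6) attacks row 5 at column 6 and diagonals 3.
Attacked columns: {1, 2, 3, 5, 6, 7, 8}. Safe: {4}.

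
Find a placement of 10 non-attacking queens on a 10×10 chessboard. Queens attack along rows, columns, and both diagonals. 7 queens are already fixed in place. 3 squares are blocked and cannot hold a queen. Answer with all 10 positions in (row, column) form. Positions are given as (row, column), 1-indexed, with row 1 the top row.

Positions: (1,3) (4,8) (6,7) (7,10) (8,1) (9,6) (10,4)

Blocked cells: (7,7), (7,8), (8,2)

(1,3) (2,9) (3,2) (4,8) (5,5) (6,7) (7,10) (8,1) (9,6) (10,4)

Row 2: attacked by (1,3)→{2,3,4}; (4,8)→{6,8,10}; (6,7)→{3,7}; (7,10)→{5,10}; (8,1)→{1,7}; (9,6)→{6}; (10,4)→{4}. Safe: 9. Place at column 9.
Row 3: attacked by (1,3)→{1,3,5}; (2,9)→{8,9,10}; (4,8)→{7,8,9}; (6,7)→{4,7,10}; (7,10)→{6,10}; (8,1)→{1,6}; (9,6)→{6}; (10,4)→{4}. Safe: 2. Place at column 2.
Row 5: attacked by (1,3)→{3,7}; (2,9)→{6,9}; (3,2)→{2,4}; (4,8)→{7,8,9}; (6,7)→{6,7,8}; (7,10)→{8,10}; (8,1)→{1,4}; (9,6)→{2,6,10}; (10,4)→{4,9}. Safe: 5. Place at column 5.
Columns [3, 9, 2, 8, 5, 7, 10, 1, 6, 4], r−c [-2, -7, 1, -4, 0, -1, -3, 7, 3, 6], r+c [4, 11, 5, 12, 10, 13, 17, 9, 15, 14] are all distinct, so no two queens attack.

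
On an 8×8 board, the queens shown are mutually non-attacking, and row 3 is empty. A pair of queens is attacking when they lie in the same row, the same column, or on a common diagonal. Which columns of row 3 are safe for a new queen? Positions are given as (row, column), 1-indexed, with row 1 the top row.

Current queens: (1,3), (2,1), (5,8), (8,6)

columns 4, 7

(1,3) attacks row 3 at column 3 and diagonals 1, 5.
(2,1) attacks row 3 at column 1 and diagonals 2.
(5,8) attacks row 3 at column 8 and diagonals 6.
(8,6) attacks row 3 at column 6 and diagonals 1.
Attacked columns: {1, 2, 3, 5, 6, 8}. Safe: {4, 7}.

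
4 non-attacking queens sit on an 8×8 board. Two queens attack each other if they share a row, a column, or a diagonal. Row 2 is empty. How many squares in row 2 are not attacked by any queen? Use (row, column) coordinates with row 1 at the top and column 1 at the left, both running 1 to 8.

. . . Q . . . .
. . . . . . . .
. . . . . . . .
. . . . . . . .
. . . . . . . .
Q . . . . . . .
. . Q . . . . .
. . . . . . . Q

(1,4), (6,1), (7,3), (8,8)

2

(1,4) attacks row 2 at column 4 and diagonals 3, 5.
(6,1) attacks row 2 at column 1 and diagonals 5.
(7,3) attacks row 2 at column 3 and diagonals 8.
(8,8) attacks row 2 at column 8 and diagonals 2.
Attacked columns: {1, 2, 3, 4, 5, 8}. Safe: {6, 7}.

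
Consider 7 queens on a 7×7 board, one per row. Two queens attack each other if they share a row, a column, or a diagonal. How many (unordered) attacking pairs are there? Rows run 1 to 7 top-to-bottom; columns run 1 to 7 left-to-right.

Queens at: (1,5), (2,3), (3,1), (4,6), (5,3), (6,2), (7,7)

3

Same column: (2,3)–(5,3) (column 3).
Same diagonal: (3,1)–(5,3) (|3−5| = |1−3| = 2); (5,3)–(6,2) (|5−6| = |3−2| = 1).
Total attacking pairs: 3.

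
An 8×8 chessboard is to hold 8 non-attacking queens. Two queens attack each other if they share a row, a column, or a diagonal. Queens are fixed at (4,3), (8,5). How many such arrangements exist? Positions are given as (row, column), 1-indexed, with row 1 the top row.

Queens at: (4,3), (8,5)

Branch on row 1: col 1 → 1; col 2 → 1; col 4 → 2; col 7 → 1; col 8 → 1.
Sum: 1 + 1 + 2 + 1 + 1 = 6.

6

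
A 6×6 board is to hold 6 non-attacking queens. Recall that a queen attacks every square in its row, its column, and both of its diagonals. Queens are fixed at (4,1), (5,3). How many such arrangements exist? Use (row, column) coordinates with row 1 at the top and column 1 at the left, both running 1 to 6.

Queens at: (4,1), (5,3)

1

Branch on row 1: col 2 → 1; col 5 → 0; col 6 → 0.
Sum: 1 + 0 + 0 = 1.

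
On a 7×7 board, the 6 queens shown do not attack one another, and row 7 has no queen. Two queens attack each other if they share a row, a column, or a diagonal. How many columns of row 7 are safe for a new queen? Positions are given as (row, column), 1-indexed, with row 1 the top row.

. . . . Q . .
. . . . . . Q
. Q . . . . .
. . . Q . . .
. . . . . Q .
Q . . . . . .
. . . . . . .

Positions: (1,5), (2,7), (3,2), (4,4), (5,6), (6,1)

1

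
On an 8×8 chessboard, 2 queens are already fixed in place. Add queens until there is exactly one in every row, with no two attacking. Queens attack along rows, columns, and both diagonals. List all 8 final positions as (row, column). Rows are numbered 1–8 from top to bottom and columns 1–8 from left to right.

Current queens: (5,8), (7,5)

Row 1: attacked by (5,8)→{4,8}; (7,5)→{5}. Safe: 1, 2, 3, 6, 7. Place at column 1.
Row 2: attacked by (1,1)→{1,2}; (5,8)→{5,8}; (7,5)→{5}. Safe: 3, 4, 6, 7. Place at column 7.
Row 3: attacked by (1,1)→{1,3}; (2,7)→{6,7,8}; (5,8)→{6,8}; (7,5)→{1,5}. Safe: 2, 4. Place at column 4.
Row 4: attacked by (1,1)→{1,4}; (2,7)→{5,7}; (3,4)→{3,4,5}; (5,8)→{7,8}; (7,5)→{2,5,8}. Safe: 6. Place at column 6.
Row 6: attacked by (1,1)→{1,6}; (2,7)→{3,7}; (3,4)→{1,4,7}; (4,6)→{4,6,8}; (5,8)→{7,8}; (7,5)→{4,5,6}. Safe: 2. Place at column 2.
Row 8: attacked by (1,1)→{1,8}; (2,7)→{1,7}; (3,4)→{4}; (4,6)→{2,6}; (5,8)→{5,8}; (6,2)→{2,4}; (7,5)→{4,5,6}. Safe: 3. Place at column 3.
Columns [1, 7, 4, 6, 8, 2, 5, 3], r−c [0, -5, -1, -2, -3, 4, 2, 5], r+c [2, 9, 7, 10, 13, 8, 12, 11] are all distinct, so no two queens attack.

(1,1) (2,7) (3,4) (4,6) (5,8) (6,2) (7,5) (8,3)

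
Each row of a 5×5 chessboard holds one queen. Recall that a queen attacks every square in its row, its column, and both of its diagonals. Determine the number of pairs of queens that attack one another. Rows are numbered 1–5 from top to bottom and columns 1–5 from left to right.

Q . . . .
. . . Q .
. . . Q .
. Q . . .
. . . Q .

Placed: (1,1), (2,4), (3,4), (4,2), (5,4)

Same column: (2,4)–(3,4) (column 4); (2,4)–(5,4) (column 4); (3,4)–(5,4) (column 4).
Same diagonal: (2,4)–(4,2) (|2−4| = |4−2| = 2).
Total attacking pairs: 4.

4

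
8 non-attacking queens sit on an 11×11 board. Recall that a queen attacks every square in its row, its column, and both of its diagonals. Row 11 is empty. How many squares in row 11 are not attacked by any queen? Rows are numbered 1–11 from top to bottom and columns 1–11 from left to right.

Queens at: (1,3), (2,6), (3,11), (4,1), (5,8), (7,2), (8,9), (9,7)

2

(1,3) attacks row 11 at column 3.
(2,6) attacks row 11 at column 6.
(3,11) attacks row 11 at column 11 and diagonals 3.
(4,1) attacks row 11 at column 1 and diagonals 8.
(5,8) attacks row 11 at column 8 and diagonals 2.
(7,2) attacks row 11 at column 2 and diagonals 6.
(8,9) attacks row 11 at column 9 and diagonals 6.
(9,7) attacks row 11 at column 7 and diagonals 5, 9.
Attacked columns: {1, 2, 3, 5, 6, 7, 8, 9, 11}. Safe: {4, 10}.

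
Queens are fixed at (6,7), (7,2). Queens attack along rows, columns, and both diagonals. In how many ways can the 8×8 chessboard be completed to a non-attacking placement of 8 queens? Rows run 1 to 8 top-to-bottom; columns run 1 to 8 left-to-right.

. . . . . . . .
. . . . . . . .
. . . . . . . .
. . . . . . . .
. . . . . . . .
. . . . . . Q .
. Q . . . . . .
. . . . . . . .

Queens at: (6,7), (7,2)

Branch on row 1: col 1 → 1; col 3 → 2; col 4 → 1; col 5 → 1; col 6 → 0.
Sum: 1 + 2 + 1 + 1 + 0 = 5.

5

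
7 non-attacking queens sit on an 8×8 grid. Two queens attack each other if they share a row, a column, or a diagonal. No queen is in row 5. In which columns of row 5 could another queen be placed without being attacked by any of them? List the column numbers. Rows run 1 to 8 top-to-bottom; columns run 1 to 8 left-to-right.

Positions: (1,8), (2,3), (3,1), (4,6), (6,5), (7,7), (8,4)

columns 2

(1,8) attacks row 5 at column 8 and diagonals 4.
(2,3) attacks row 5 at column 3 and diagonals 6.
(3,1) attacks row 5 at column 1 and diagonals 3.
(4,6) attacks row 5 at column 6 and diagonals 5, 7.
(6,5) attacks row 5 at column 5 and diagonals 4, 6.
(7,7) attacks row 5 at column 7 and diagonals 5.
(8,4) attacks row 5 at column 4 and diagonals 1, 7.
Attacked columns: {1, 3, 4, 5, 6, 7, 8}. Safe: {2}.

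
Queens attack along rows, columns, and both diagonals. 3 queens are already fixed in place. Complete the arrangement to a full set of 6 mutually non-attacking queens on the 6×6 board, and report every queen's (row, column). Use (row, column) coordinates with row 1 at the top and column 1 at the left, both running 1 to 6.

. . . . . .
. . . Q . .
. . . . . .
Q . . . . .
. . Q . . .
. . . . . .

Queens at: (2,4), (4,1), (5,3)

Row 1: attacked by (2,4)→{3,4,5}; (4,1)→{1,4}; (5,3)→{3}. Safe: 2, 6. Place at column 2.
Row 3: attacked by (1,2)→{2,4}; (2,4)→{3,4,5}; (4,1)→{1,2}; (5,3)→{1,3,5}. Safe: 6. Place at column 6.
Row 6: attacked by (1,2)→{2}; (2,4)→{4}; (3,6)→{3,6}; (4,1)→{1,3}; (5,3)→{2,3,4}. Safe: 5. Place at column 5.
Columns [2, 4, 6, 1, 3, 5], r−c [-1, -2, -3, 3, 2, 1], r+c [3, 6, 9, 5, 8, 11] are all distinct, so no two queens attack.

(1,2) (2,4) (3,6) (4,1) (5,3) (6,5)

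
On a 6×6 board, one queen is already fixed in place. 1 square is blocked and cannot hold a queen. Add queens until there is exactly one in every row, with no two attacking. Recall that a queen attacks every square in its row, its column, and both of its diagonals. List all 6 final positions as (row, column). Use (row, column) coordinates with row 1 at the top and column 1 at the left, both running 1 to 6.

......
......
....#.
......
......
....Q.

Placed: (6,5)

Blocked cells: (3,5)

(1,2) (2,4) (3,6) (4,1) (5,3) (6,5)

Row 1: attacked by (6,5)→{5}. Safe: 1, 2, 3, 4, 6. Place at column 2.
Row 2: attacked by (1,2)→{1,2,3}; (6,5)→{1,5}. Safe: 4, 6. Place at column 4.
Row 3: attacked by (1,2)→{2,4}; (2,4)→{3,4,5}; (6,5)→{2,5}. Blocked: 5. Safe: 1, 6. Place at column 6.
Row 4: attacked by (1,2)→{2,5}; (2,4)→{2,4,6}; (3,6)→{5,6}; (6,5)→{3,5}. Safe: 1. Place at column 1.
Row 5: attacked by (1,2)→{2,6}; (2,4)→{1,4}; (3,6)→{4,6}; (4,1)→{1,2}; (6,5)→{4,5,6}. Safe: 3. Place at column 3.
Columns [2, 4, 6, 1, 3, 5], r−c [-1, -2, -3, 3, 2, 1], r+c [3, 6, 9, 5, 8, 11] are all distinct, so no two queens attack.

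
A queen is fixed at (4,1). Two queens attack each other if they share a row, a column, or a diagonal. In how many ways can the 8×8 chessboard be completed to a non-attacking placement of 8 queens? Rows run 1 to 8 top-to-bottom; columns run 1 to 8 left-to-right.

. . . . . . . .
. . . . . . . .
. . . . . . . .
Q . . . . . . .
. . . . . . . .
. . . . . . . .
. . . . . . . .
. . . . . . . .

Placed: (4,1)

18

Branch on row 1: col 2 → 2; col 3 → 4; col 5 → 5; col 6 → 4; col 7 → 2; col 8 → 1.
Sum: 2 + 4 + 5 + 4 + 2 + 1 = 18.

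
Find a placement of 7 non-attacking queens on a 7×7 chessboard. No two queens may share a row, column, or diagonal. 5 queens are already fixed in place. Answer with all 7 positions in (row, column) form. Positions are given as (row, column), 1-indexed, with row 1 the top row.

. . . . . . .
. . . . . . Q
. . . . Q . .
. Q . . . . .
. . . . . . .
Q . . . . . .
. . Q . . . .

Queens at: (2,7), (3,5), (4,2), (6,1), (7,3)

Row 1: attacked by (2,7)→{6,7}; (3,5)→{3,5,7}; (4,2)→{2,5}; (6,1)→{1,6}; (7,3)→{3}. Safe: 4. Place at column 4.
Row 5: attacked by (1,4)→{4}; (2,7)→{4,7}; (3,5)→{3,5,7}; (4,2)→{1,2,3}; (6,1)→{1,2}; (7,3)→{1,3,5}. Safe: 6. Place at column 6.
Columns [4, 7, 5, 2, 6, 1, 3], r−c [-3, -5, -2, 2, -1, 5, 4], r+c [5, 9, 8, 6, 11, 7, 10] are all distinct, so no two queens attack.

(1,4) (2,7) (3,5) (4,2) (5,6) (6,1) (7,3)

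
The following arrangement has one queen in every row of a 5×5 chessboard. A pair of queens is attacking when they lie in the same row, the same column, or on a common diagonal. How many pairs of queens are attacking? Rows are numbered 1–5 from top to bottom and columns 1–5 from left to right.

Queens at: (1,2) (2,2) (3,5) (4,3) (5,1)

1

Same column: (1,2)–(2,2) (column 2).
Total attacking pairs: 1.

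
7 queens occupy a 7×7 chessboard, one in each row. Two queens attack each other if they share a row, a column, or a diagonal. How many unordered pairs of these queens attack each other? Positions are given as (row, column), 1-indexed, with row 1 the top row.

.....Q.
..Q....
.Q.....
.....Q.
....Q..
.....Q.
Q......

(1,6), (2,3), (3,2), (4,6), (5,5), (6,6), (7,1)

6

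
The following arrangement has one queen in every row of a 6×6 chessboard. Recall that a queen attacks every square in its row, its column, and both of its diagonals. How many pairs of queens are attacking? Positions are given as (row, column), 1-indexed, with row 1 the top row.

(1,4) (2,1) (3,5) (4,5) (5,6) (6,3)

3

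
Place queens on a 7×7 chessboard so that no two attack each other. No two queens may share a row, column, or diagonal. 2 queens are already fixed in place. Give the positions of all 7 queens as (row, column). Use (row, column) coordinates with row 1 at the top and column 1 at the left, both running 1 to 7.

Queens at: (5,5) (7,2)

(1,4) (2,6) (3,1) (4,3) (5,5) (6,7) (7,2)

Row 1: attacked by (5,5)→{1,5}; (7,2)→{2}. Safe: 3, 4, 6, 7. Place at column 4.
Row 2: attacked by (1,4)→{3,4,5}; (5,5)→{2,5}; (7,2)→{2,7}. Safe: 1, 6. Place at column 6.
Row 3: attacked by (1,4)→{2,4,6}; (2,6)→{5,6,7}; (5,5)→{3,5,7}; (7,2)→{2,6}. Safe: 1. Place at column 1.
Row 4: attacked by (1,4)→{1,4,7}; (2,6)→{4,6}; (3,1)→{1,2}; (5,5)→{4,5,6}; (7,2)→{2,5}. Safe: 3. Place at column 3.
Row 6: attacked by (1,4)→{4}; (2,6)→{2,6}; (3,1)→{1,4}; (4,3)→{1,3,5}; (5,5)→{4,5,6}; (7,2)→{1,2,3}. Safe: 7. Place at column 7.
Columns [4, 6, 1, 3, 5, 7, 2], r−c [-3, -4, 2, 1, 0, -1, 5], r+c [5, 8, 4, 7, 10, 13, 9] are all distinct, so no two queens attack.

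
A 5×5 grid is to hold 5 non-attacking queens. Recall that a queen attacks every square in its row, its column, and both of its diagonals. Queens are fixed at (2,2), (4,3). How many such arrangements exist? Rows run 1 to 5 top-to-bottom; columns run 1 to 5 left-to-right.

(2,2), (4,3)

1

Branch on row 1: col 4 → 1; col 5 → 0.
Sum: 1 + 0 = 1.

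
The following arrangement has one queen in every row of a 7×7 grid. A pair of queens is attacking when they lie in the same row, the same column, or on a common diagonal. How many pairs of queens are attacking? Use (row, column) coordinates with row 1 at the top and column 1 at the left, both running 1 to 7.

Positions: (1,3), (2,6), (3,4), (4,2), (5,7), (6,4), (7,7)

4

Same column: (3,4)–(6,4) (column 4); (5,7)–(7,7) (column 7).
Same diagonal: (1,3)–(5,7) (|1−5| = |3−7| = 4); (4,2)–(6,4) (|4−6| = |2−4| = 2).
Total attacking pairs: 4.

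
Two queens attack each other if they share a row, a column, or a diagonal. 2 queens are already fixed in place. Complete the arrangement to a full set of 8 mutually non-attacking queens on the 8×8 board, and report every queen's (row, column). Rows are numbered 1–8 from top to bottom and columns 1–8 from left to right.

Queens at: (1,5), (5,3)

Row 2: attacked by (1,5)→{4,5,6}; (5,3)→{3,6}. Safe: 1, 2, 7, 8. Place at column 2.
Row 3: attacked by (1,5)→{3,5,7}; (2,2)→{1,2,3}; (5,3)→{1,3,5}. Safe: 4, 6, 8. Place at column 4.
Row 4: attacked by (1,5)→{2,5,8}; (2,2)→{2,4}; (3,4)→{3,4,5}; (5,3)→{2,3,4}. Safe: 1, 6, 7. Place at column 7.
Row 6: attacked by (1,5)→{5}; (2,2)→{2,6}; (3,4)→{1,4,7}; (4,7)→{5,7}; (5,3)→{2,3,4}. Safe: 8. Place at column 8.
Row 7: attacked by (1,5)→{5}; (2,2)→{2,7}; (3,4)→{4,8}; (4,7)→{4,7}; (5,3)→{1,3,5}; (6,8)→{7,8}. Safe: 6. Place at column 6.
Row 8: attacked by (1,5)→{5}; (2,2)→{2,8}; (3,4)→{4}; (4,7)→{3,7}; (5,3)→{3,6}; (6,8)→{6,8}; (7,6)→{5,6,7}. Safe: 1. Place at column 1.
Columns [5, 2, 4, 7, 3, 8, 6, 1], r−c [-4, 0, -1, -3, 2, -2, 1, 7], r+c [6, 4, 7, 11, 8, 14, 13, 9] are all distinct, so no two queens attack.

(1,5) (2,2) (3,4) (4,7) (5,3) (6,8) (7,6) (8,1)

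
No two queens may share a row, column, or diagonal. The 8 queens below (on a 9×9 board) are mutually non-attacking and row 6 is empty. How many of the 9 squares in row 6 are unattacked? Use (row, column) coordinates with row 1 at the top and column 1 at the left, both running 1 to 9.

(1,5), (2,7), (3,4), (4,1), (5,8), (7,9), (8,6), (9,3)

(1,5) attacks row 6 at column 5.
(2,7) attacks row 6 at column 7 and diagonals 3.
(3,4) attacks row 6 at column 4 and diagonals 1, 7.
(4,1) attacks row 6 at column 1 and diagonals 3.
(5,8) attacks row 6 at column 8 and diagonals 7, 9.
(7,9) attacks row 6 at column 9 and diagonals 8.
(8,6) attacks row 6 at column 6 and diagonals 4, 8.
(9,3) attacks row 6 at column 3 and diagonals 6.
Attacked columns: {1, 3, 4, 5, 6, 7, 8, 9}. Safe: {2}.

1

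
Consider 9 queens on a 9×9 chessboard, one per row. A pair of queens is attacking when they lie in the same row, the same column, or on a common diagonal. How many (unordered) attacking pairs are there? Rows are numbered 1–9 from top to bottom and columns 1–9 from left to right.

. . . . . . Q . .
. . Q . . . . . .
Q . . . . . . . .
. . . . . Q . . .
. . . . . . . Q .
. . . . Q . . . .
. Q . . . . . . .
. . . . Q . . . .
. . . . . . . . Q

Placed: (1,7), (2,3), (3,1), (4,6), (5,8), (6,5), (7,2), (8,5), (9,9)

2

Same column: (6,5)–(8,5) (column 5).
Same diagonal: (5,8)–(8,5) (|5−8| = |8−5| = 3).
Total attacking pairs: 2.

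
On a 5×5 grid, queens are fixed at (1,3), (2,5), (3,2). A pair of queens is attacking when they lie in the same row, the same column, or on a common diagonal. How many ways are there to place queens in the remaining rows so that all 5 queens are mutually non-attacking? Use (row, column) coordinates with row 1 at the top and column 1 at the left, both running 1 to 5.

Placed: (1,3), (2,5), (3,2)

1

Branch on row 4: col 4 → 1.
Sum: 1 = 1.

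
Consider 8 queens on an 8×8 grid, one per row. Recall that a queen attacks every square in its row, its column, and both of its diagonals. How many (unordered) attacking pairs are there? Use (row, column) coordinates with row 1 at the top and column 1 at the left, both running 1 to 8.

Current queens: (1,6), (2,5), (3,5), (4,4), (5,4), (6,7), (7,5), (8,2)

Same column: (2,5)–(3,5) (column 5); (2,5)–(7,5) (column 5); (3,5)–(7,5) (column 5); (4,4)–(5,4) (column 4).
Same diagonal: (1,6)–(2,5) (|1−2| = |6−5| = 1); (3,5)–(4,4) (|3−4| = |5−4| = 1).
Total attacking pairs: 6.

6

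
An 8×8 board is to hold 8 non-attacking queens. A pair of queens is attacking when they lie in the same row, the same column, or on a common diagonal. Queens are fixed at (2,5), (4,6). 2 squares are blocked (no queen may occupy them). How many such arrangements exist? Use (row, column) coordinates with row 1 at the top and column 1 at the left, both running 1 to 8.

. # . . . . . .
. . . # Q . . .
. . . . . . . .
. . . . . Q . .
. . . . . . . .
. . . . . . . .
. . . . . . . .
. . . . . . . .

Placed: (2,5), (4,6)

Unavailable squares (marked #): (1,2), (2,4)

Branch on row 1: col 1 → 1; col 7 → 0; col 8 → 0.
Sum: 1 + 0 + 0 = 1.

1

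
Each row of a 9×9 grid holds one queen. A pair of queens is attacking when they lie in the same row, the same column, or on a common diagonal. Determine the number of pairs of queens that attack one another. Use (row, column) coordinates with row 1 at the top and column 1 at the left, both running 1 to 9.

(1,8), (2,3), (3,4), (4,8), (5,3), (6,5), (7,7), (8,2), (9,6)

3

Same column: (1,8)–(4,8) (column 8); (2,3)–(5,3) (column 3).
Same diagonal: (2,3)–(3,4) (|2−3| = |3−4| = 1).
Total attacking pairs: 3.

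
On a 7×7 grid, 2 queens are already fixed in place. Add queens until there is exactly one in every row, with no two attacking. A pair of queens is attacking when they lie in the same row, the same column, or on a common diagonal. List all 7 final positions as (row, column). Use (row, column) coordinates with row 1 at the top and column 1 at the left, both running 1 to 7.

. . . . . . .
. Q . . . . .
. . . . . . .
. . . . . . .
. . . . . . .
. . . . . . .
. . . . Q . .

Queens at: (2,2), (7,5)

(1,7) (2,2) (3,4) (4,6) (5,1) (6,3) (7,5)

Row 1: attacked by (2,2)→{1,2,3}; (7,5)→{5}. Safe: 4, 6, 7. Place at column 7.
Row 3: attacked by (1,7)→{5,7}; (2,2)→{1,2,3}; (7,5)→{1,5}. Safe: 4, 6. Place at column 4.
Row 4: attacked by (1,7)→{4,7}; (2,2)→{2,4}; (3,4)→{3,4,5}; (7,5)→{2,5}. Safe: 1, 6. Place at column 6.
Row 5: attacked by (1,7)→{3,7}; (2,2)→{2,5}; (3,4)→{2,4,6}; (4,6)→{5,6,7}; (7,5)→{3,5,7}. Safe: 1. Place at column 1.
Row 6: attacked by (1,7)→{2,7}; (2,2)→{2,6}; (3,4)→{1,4,7}; (4,6)→{4,6}; (5,1)→{1,2}; (7,5)→{4,5,6}. Safe: 3. Place at column 3.
Columns [7, 2, 4, 6, 1, 3, 5], r−c [-6, 0, -1, -2, 4, 3, 2], r+c [8, 4, 7, 10, 6, 9, 12] are all distinct, so no two queens attack.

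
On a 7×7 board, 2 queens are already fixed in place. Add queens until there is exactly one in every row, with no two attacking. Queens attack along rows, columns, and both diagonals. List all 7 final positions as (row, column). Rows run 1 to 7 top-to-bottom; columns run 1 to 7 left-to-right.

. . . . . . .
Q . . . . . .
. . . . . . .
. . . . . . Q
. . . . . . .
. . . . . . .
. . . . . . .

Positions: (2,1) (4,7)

(1,5) (2,1) (3,4) (4,7) (5,3) (6,6) (7,2)

Row 1: attacked by (2,1)→{1,2}; (4,7)→{4,7}. Safe: 3, 5, 6. Place at column 5.
Row 3: attacked by (1,5)→{3,5,7}; (2,1)→{1,2}; (4,7)→{6,7}. Safe: 4. Place at column 4.
Row 5: attacked by (1,5)→{1,5}; (2,1)→{1,4}; (3,4)→{2,4,6}; (4,7)→{6,7}. Safe: 3. Place at column 3.
Row 6: attacked by (1,5)→{5}; (2,1)→{1,5}; (3,4)→{1,4,7}; (4,7)→{5,7}; (5,3)→{2,3,4}. Safe: 6. Place at column 6.
Row 7: attacked by (1,5)→{5}; (2,1)→{1,6}; (3,4)→{4}; (4,7)→{4,7}; (5,3)→{1,3,5}; (6,6)→{5,6,7}. Safe: 2. Place at column 2.
Columns [5, 1, 4, 7, 3, 6, 2], r−c [-4, 1, -1, -3, 2, 0, 5], r+c [6, 3, 7, 11, 8, 12, 9] are all distinct, so no two queens attack.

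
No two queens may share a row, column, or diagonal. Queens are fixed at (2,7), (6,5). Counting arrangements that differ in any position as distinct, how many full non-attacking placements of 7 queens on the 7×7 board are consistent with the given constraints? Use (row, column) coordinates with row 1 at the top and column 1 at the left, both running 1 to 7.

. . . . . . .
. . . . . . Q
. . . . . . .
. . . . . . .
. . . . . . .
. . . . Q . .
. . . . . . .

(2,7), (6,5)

1

Branch on row 1: col 1 → 0; col 2 → 0; col 3 → 0; col 4 → 1.
Sum: 0 + 0 + 0 + 1 = 1.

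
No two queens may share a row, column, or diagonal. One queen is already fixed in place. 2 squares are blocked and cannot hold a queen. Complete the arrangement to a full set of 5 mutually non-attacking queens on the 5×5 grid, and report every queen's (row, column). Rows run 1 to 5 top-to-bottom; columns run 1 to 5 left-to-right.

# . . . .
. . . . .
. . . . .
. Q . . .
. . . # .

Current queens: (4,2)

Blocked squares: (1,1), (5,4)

Row 1: attacked by (4,2)→{2,5}. Blocked: 1. Safe: 3, 4. Place at column 3.
Row 2: attacked by (1,3)→{2,3,4}; (4,2)→{2,4}. Safe: 1, 5. Place at column 1.
Row 3: attacked by (1,3)→{1,3,5}; (2,1)→{1,2}; (4,2)→{1,2,3}. Safe: 4. Place at column 4.
Row 5: attacked by (1,3)→{3}; (2,1)→{1,4}; (3,4)→{2,4}; (4,2)→{1,2,3}. Blocked: 4. Safe: 5. Place at column 5.
Columns [3, 1, 4, 2, 5], r−c [-2, 1, -1, 2, 0], r+c [4, 3, 7, 6, 10] are all distinct, so no two queens attack.

(1,3) (2,1) (3,4) (4,2) (5,5)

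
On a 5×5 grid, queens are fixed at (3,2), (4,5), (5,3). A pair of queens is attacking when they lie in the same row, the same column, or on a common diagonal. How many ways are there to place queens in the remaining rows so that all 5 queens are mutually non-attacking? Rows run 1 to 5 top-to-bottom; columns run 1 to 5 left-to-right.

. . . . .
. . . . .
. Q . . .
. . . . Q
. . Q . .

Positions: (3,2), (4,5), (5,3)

1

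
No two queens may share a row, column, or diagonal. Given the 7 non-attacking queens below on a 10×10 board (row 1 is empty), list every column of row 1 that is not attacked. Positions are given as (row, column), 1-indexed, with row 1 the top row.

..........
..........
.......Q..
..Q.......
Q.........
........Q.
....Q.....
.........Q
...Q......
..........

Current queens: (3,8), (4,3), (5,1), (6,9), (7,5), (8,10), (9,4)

columns 2, 7

(3,8) attacks row 1 at column 8 and diagonals 6, 10.
(4,3) attacks row 1 at column 3 and diagonals 6.
(5,1) attacks row 1 at column 1 and diagonals 5.
(6,9) attacks row 1 at column 9 and diagonals 4.
(7,5) attacks row 1 at column 5.
(8,10) attacks row 1 at column 10 and diagonals 3.
(9,4) attacks row 1 at column 4.
Attacked columns: {1, 3, 4, 5, 6, 8, 9, 10}. Safe: {2, 7}.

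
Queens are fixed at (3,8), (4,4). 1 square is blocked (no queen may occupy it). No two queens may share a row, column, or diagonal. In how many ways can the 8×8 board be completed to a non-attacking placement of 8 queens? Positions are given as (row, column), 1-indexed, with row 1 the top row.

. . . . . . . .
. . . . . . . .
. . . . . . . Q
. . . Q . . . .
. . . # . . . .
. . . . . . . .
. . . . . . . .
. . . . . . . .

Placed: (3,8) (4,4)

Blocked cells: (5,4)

3

Branch on row 1: col 2 → 0; col 3 → 1; col 5 → 2.
Sum: 0 + 1 + 2 = 3.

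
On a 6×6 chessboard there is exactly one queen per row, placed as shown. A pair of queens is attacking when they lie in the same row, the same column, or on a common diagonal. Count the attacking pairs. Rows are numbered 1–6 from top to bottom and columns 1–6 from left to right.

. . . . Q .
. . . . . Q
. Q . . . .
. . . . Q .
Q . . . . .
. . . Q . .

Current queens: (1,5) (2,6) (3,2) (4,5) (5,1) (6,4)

3

Same column: (1,5)–(4,5) (column 5).
Same diagonal: (1,5)–(2,6) (|1−2| = |5−6| = 1); (1,5)–(5,1) (|1−5| = |5−1| = 4).
Total attacking pairs: 3.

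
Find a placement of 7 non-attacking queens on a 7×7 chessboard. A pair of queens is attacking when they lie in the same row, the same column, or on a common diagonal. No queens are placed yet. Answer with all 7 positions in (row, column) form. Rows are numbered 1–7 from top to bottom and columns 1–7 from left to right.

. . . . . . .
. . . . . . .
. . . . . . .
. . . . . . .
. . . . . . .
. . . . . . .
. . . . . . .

(1,4) (2,6) (3,1) (4,3) (5,5) (6,7) (7,2)

Row 1: Safe: 1, 2, 3, 4, 5, 6, 7. Place at column 4.
Row 2: attacked by (1,4)→{3,4,5}. Safe: 1, 2, 6, 7. Place at column 6.
Row 3: attacked by (1,4)→{2,4,6}; (2,6)→{5,6,7}. Safe: 1, 3. Place at column 1.
Row 4: attacked by (1,4)→{1,4,7}; (2,6)→{4,6}; (3,1)→{1,2}. Safe: 3, 5. Place at column 3.
Row 5: attacked by (1,4)→{4}; (2,6)→{3,6}; (3,1)→{1,3}; (4,3)→{2,3,4}. Safe: 5, 7. Place at column 5.
Row 6: attacked by (1,4)→{4}; (2,6)→{2,6}; (3,1)→{1,4}; (4,3)→{1,3,5}; (5,5)→{4,5,6}. Safe: 7. Place at column 7.
Row 7: attacked by (1,4)→{4}; (2,6)→{1,6}; (3,1)→{1,5}; (4,3)→{3,6}; (5,5)→{3,5,7}; (6,7)→{6,7}. Safe: 2. Place at column 2.
Columns [4, 6, 1, 3, 5, 7, 2], r−c [-3, -4, 2, 1, 0, -1, 5], r+c [5, 8, 4, 7, 10, 13, 9] are all distinct, so no two queens attack.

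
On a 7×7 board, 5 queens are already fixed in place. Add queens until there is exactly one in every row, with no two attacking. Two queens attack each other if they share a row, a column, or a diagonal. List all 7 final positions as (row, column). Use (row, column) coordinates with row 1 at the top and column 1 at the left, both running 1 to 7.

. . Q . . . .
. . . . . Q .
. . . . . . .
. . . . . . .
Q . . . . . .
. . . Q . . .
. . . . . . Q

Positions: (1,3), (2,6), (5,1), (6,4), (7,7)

(1,3) (2,6) (3,2) (4,5) (5,1) (6,4) (7,7)

Row 3: attacked by (1,3)→{1,3,5}; (2,6)→{5,6,7}; (5,1)→{1,3}; (6,4)→{1,4,7}; (7,7)→{3,7}. Safe: 2. Place at column 2.
Row 4: attacked by (1,3)→{3,6}; (2,6)→{4,6}; (3,2)→{1,2,3}; (5,1)→{1,2}; (6,4)→{2,4,6}; (7,7)→{4,7}. Safe: 5. Place at column 5.
Columns [3, 6, 2, 5, 1, 4, 7], r−c [-2, -4, 1, -1, 4, 2, 0], r+c [4, 8, 5, 9, 6, 10, 14] are all distinct, so no two queens attack.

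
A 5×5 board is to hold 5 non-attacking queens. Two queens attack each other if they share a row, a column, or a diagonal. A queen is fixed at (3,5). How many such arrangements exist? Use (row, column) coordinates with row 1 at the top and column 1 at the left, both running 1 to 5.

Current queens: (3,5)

2

Branch on row 1: col 1 → 1; col 2 → 0; col 4 → 1.
Sum: 1 + 0 + 1 = 2.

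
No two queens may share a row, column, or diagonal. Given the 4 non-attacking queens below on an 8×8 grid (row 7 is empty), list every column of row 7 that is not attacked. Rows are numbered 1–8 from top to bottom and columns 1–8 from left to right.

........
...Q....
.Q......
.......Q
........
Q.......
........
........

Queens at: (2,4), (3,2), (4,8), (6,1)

columns 3, 7

(2,4) attacks row 7 at column 4.
(3,2) attacks row 7 at column 2 and diagonals 6.
(4,8) attacks row 7 at column 8 and diagonals 5.
(6,1) attacks row 7 at column 1 and diagonals 2.
Attacked columns: {1, 2, 4, 5, 6, 8}. Safe: {3, 7}.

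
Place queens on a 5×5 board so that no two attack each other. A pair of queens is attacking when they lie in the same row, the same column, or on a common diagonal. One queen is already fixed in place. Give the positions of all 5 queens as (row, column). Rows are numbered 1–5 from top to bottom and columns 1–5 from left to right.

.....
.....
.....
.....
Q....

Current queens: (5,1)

(1,3) (2,5) (3,2) (4,4) (5,1)

Row 1: attacked by (5,1)→{1,5}. Safe: 2, 3, 4. Place at column 3.
Row 2: attacked by (1,3)→{2,3,4}; (5,1)→{1,4}. Safe: 5. Place at column 5.
Row 3: attacked by (1,3)→{1,3,5}; (2,5)→{4,5}; (5,1)→{1,3}. Safe: 2. Place at column 2.
Row 4: attacked by (1,3)→{3}; (2,5)→{3,5}; (3,2)→{1,2,3}; (5,1)→{1,2}. Safe: 4. Place at column 4.
Columns [3, 5, 2, 4, 1], r−c [-2, -3, 1, 0, 4], r+c [4, 7, 5, 8, 6] are all distinct, so no two queens attack.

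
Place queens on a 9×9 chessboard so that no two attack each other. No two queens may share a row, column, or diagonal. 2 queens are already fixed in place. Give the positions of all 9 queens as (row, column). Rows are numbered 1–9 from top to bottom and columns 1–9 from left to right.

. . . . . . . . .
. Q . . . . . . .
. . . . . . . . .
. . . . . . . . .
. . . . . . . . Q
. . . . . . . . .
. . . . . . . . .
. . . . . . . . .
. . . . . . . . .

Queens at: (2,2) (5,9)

(1,6) (2,2) (3,5) (4,7) (5,9) (6,3) (7,8) (8,4) (9,1)

Row 1: attacked by (2,2)→{1,2,3}; (5,9)→{5,9}. Safe: 4, 6, 7, 8. Place at column 6.
Row 3: attacked by (1,6)→{4,6,8}; (2,2)→{1,2,3}; (5,9)→{7,9}. Safe: 5. Place at column 5.
Row 4: attacked by (1,6)→{3,6,9}; (2,2)→{2,4}; (3,5)→{4,5,6}; (5,9)→{8,9}. Safe: 1, 7. Place at column 7.
Row 6: attacked by (1,6)→{1,6}; (2,2)→{2,6}; (3,5)→{2,5,8}; (4,7)→{5,7,9}; (5,9)→{8,9}. Safe: 3, 4. Place at column 3.
Row 7: attacked by (1,6)→{6}; (2,2)→{2,7}; (3,5)→{1,5,9}; (4,7)→{4,7}; (5,9)→{7,9}; (6,3)→{2,3,4}. Safe: 8. Place at column 8.
Row 8: attacked by (1,6)→{6}; (2,2)→{2,8}; (3,5)→{5}; (4,7)→{3,7}; (5,9)→{6,9}; (6,3)→{1,3,5}; (7,8)→{7,8,9}. Safe: 4. Place at column 4.
Row 9: attacked by (1,6)→{6}; (2,2)→{2,9}; (3,5)→{5}; (4,7)→{2,7}; (5,9)→{5,9}; (6,3)→{3,6}; (7,8)→{6,8}; (8,4)→{3,4,5}. Safe: 1. Place at column 1.
Columns [6, 2, 5, 7, 9, 3, 8, 4, 1], r−c [-5, 0, -2, -3, -4, 3, -1, 4, 8], r+c [7, 4, 8, 11, 14, 9, 15, 12, 10] are all distinct, so no two queens attack.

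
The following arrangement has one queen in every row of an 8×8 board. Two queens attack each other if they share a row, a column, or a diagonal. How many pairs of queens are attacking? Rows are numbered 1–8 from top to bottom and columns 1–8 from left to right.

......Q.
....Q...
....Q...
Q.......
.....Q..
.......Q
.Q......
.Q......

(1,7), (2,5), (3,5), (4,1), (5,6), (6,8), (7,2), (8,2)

4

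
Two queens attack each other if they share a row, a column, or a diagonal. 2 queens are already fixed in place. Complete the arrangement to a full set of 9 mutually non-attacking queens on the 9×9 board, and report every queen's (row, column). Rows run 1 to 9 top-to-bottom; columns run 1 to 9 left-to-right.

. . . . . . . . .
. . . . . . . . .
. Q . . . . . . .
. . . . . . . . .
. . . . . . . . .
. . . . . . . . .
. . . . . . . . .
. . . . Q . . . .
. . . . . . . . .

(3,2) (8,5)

(1,8) (2,6) (3,2) (4,7) (5,1) (6,4) (7,9) (8,5) (9,3)

Row 1: attacked by (3,2)→{2,4}; (8,5)→{5}. Safe: 1, 3, 6, 7, 8, 9. Place at column 8.
Row 2: attacked by (1,8)→{7,8,9}; (3,2)→{1,2,3}; (8,5)→{5}. Safe: 4, 6. Place at column 6.
Row 4: attacked by (1,8)→{5,8}; (2,6)→{4,6,8}; (3,2)→{1,2,3}; (8,5)→{1,5,9}. Safe: 7. Place at column 7.
Row 5: attacked by (1,8)→{4,8}; (2,6)→{3,6,9}; (3,2)→{2,4}; (4,7)→{6,7,8}; (8,5)→{2,5,8}. Safe: 1. Place at column 1.
Row 6: attacked by (1,8)→{3,8}; (2,6)→{2,6}; (3,2)→{2,5}; (4,7)→{5,7,9}; (5,1)→{1,2}; (8,5)→{3,5,7}. Safe: 4. Place at column 4.
Row 7: attacked by (1,8)→{2,8}; (2,6)→{1,6}; (3,2)→{2,6}; (4,7)→{4,7}; (5,1)→{1,3}; (6,4)→{3,4,5}; (8,5)→{4,5,6}. Safe: 9. Place at column 9.
Row 9: attacked by (1,8)→{8}; (2,6)→{6}; (3,2)→{2,8}; (4,7)→{2,7}; (5,1)→{1,5}; (6,4)→{1,4,7}; (7,9)→{7,9}; (8,5)→{4,5,6}. Safe: 3. Place at column 3.
Columns [8, 6, 2, 7, 1, 4, 9, 5, 3], r−c [-7, -4, 1, -3, 4, 2, -2, 3, 6], r+c [9, 8, 5, 11, 6, 10, 16, 13, 12] are all distinct, so no two queens attack.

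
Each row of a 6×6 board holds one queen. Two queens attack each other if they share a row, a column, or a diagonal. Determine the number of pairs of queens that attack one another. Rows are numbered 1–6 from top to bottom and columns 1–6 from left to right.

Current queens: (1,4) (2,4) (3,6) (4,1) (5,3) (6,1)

4

Same column: (1,4)–(2,4) (column 4); (4,1)–(6,1) (column 1).
Same diagonal: (1,4)–(3,6) (|1−3| = |4−6| = 2); (1,4)–(4,1) (|1−4| = |4−1| = 3).
Total attacking pairs: 4.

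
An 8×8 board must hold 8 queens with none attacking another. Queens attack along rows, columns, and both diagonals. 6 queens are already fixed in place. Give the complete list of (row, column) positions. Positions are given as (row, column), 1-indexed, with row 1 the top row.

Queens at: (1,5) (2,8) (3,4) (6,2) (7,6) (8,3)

(1,5) (2,8) (3,4) (4,1) (5,7) (6,2) (7,6) (8,3)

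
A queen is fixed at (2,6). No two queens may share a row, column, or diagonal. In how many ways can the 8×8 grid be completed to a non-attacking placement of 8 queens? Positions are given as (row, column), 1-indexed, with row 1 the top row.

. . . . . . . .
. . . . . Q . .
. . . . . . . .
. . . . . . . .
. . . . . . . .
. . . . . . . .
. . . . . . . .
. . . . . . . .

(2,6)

14

Branch on row 1: col 1 → 1; col 2 → 2; col 3 → 8; col 4 → 3; col 8 → 0.
Sum: 1 + 2 + 8 + 3 + 0 = 14.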